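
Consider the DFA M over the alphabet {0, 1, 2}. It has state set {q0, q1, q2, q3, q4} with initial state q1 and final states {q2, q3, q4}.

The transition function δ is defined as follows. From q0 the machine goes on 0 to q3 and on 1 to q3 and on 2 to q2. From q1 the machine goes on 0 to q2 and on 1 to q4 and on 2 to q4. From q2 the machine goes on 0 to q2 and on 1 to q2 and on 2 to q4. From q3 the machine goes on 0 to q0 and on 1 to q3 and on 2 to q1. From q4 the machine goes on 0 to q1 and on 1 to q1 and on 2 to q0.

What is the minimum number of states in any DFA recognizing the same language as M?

5

P0 = {q2,q3,q4} | {q0,q1}.
On input 0, block {q2,q3,q4} splits into {q3,q4} and {q2}.
Refine {q3,q4} on symbol 1: members go to different blocks, giving {q3} and {q4}.
Refine {q0,q1} on symbol 0: members go to different blocks, giving {q0} and {q1}.
The partition is now stable with 5 blocks: {q3} | {q0} | {q2} | {q4} | {q1}.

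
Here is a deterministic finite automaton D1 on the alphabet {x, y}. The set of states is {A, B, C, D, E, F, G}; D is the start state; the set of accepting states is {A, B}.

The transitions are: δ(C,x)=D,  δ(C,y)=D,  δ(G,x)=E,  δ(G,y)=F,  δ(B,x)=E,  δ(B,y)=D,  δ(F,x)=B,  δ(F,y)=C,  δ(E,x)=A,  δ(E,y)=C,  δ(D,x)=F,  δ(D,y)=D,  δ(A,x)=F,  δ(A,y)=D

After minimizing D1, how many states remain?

4

States {G} cannot be reached from the start state, so discard them.
Start with accepting vs non-accepting: {A,B} | {C,D,E,F}.
Refine {C,D,E,F} on symbol x: members go to different blocks, giving {C,D} and {E,F}.
Split {C,D} by δ(·,x) → {C} and {D}.
The partition is now stable with 4 blocks: {A,B} | {C} | {E,F} | {D}.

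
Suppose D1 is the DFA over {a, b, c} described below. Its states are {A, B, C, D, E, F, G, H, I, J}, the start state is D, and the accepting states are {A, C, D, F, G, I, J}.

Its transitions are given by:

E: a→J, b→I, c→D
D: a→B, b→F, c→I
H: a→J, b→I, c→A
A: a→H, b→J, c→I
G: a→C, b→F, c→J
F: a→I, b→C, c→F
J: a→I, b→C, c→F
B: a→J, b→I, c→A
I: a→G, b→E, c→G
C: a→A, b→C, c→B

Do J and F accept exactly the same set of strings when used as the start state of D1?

Yes

Every state is reachable, so we keep all 10.
Initial partition by acceptance: {A,C,D,F,G,I,J} | {B,E,H}.
On input a, block {A,C,D,F,G,I,J} splits into {C,F,G,I,J} and {A,D}.
Split {C,F,G,I,J} by δ(·,a) → {F,G,I,J} and {C}.
On input a, block {F,G,I,J} splits into {F,I,J} and {G}.
Refine {F,I,J} on symbol a: members go to different blocks, giving {F,J} and {I}.
No further refinement is possible. Final partition (6 blocks): {F,J} | {B,E,H} | {A,D} | {C} | {G} | {I}.
J and F lie in the same block of the stable partition, so they are equivalent — no string distinguishes them.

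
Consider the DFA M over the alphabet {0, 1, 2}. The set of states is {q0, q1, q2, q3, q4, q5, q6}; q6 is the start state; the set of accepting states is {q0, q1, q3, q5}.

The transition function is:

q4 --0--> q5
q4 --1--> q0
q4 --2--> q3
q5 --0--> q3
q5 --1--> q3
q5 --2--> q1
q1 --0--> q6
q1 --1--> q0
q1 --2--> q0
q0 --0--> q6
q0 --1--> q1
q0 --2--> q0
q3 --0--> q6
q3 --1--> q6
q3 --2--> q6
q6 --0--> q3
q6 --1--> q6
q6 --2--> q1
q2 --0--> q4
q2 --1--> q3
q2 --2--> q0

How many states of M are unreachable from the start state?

No path from q6 leads to q2, q4, q5; the other 4 states are all reachable.

3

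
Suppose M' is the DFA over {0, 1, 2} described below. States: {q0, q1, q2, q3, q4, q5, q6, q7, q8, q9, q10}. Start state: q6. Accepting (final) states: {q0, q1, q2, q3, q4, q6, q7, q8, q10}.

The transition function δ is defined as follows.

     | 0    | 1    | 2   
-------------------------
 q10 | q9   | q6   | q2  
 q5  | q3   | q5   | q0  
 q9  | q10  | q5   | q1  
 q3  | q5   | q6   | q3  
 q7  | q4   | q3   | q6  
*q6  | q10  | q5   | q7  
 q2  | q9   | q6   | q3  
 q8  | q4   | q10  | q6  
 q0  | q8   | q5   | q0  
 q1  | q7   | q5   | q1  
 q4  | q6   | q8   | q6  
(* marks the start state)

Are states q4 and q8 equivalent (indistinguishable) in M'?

Every state is reachable, so we keep all 11.
Start with accepting vs non-accepting: {q0,q1,q2,q3,q4,q6,q7,q8,q10} | {q5,q9}.
Split {q0,q1,q2,q3,q4,q6,q7,q8,q10} by δ(·,0) → {q0,q1,q4,q6,q7,q8} and {q2,q3,q10}.
On input 0, block {q0,q1,q4,q6,q7,q8} splits into {q0,q1,q4,q7,q8} and {q6}.
On input 0, block {q0,q1,q4,q7,q8} splits into {q0,q1,q7,q8} and {q4}.
Refine {q0,q1,q7,q8} on symbol 0: members go to different blocks, giving {q0,q1} and {q7,q8}.
Stable partition: {q0,q1} | {q5,q9} | {q2,q3,q10} | {q6} | {q4} | {q7,q8} — 6 equivalence classes.
q4 and q8 end up in different blocks, so they are distinguishable. For instance, the string '01' is accepted from only q8.

No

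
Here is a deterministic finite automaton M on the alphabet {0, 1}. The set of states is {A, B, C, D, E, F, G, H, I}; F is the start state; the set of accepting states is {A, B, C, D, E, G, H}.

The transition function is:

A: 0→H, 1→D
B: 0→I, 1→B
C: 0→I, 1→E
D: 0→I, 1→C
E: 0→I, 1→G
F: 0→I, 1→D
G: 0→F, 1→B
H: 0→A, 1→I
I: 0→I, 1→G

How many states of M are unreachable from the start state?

BFS from F reaches {B, C, D, E, F, G, I}; the 2 state(s) A, H are never visited.

2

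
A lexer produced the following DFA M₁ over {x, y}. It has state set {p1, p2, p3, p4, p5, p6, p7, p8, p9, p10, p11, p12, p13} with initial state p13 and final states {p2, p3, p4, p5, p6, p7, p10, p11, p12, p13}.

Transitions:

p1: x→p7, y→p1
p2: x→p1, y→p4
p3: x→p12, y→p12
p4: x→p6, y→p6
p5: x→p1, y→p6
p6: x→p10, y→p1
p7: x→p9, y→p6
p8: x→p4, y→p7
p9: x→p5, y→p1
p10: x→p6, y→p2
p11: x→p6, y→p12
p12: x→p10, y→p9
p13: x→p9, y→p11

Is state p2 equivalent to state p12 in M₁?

No

Reachable states from the start: {p1,p2,p4,p5,p6,p7,p9,p10,p11,p12,p13}. Unreachable: {p3,p8} — drop them.
Start with accepting vs non-accepting: {p2,p4,p5,p6,p7,p10,p11,p12,p13} | {p1,p9}.
Refine {p2,p4,p5,p6,p7,p10,p11,p12,p13} on symbol x: members go to different blocks, giving {p4,p6,p10,p11,p12} and {p2,p5,p7,p13}.
On input y, block {p4,p6,p10,p11,p12} splits into {p4,p11} and {p6,p12} and {p10}.
On input y, block {p2,p5,p7,p13} splits into {p2,p13} and {p5,p7}.
The partition is now stable with 6 blocks: {p4,p11} | {p1,p9} | {p2,p13} | {p6,p12} | {p10} | {p5,p7}.
p2 and p12 end up in different blocks, so they are distinguishable. For instance, the string 'x' is accepted from only p12.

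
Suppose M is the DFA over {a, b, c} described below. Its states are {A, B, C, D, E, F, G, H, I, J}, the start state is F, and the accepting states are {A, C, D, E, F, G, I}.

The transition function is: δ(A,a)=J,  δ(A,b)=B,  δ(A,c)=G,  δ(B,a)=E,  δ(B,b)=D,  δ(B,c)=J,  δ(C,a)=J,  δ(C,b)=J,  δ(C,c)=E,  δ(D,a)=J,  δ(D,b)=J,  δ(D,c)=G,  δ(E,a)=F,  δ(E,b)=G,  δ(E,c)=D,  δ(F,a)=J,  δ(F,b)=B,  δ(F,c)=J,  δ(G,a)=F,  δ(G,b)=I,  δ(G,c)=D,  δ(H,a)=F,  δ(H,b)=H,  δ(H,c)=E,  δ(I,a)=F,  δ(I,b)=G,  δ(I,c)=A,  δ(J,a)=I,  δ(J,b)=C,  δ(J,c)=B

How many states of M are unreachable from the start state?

No path from F leads to H; the other 9 states are all reachable.

1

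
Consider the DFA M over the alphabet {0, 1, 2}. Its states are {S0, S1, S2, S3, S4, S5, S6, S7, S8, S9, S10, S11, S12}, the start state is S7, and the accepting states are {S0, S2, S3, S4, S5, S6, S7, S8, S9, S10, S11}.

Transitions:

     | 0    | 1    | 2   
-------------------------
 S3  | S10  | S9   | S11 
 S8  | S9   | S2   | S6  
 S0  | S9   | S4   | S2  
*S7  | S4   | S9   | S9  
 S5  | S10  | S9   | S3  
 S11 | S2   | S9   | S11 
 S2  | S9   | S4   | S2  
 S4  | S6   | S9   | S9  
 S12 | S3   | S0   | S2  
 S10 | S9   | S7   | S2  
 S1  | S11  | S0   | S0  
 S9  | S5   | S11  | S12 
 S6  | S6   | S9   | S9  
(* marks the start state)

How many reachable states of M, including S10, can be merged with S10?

Reachable states from the start: {S0,S2,S3,S4,S5,S6,S7,S9,S10,S11,S12}. Unreachable: {S1,S8} — drop them.
Initial partition by acceptance: {S0,S2,S3,S4,S5,S6,S7,S9,S10,S11} | {S12}.
On input 2, block {S0,S2,S3,S4,S5,S6,S7,S9,S10,S11} splits into {S0,S2,S3,S4,S5,S6,S7,S10,S11} and {S9}.
On input 0, block {S0,S2,S3,S4,S5,S6,S7,S10,S11} splits into {S3,S4,S5,S6,S7,S11} and {S0,S2,S10}.
On input 0, block {S3,S4,S5,S6,S7,S11} splits into {S3,S5,S11} and {S4,S6,S7}.
The partition is now stable with 5 blocks: {S3,S5,S11} | {S12} | {S9} | {S0,S2,S10} | {S4,S6,S7}.
The equivalence class containing S10 is {S0,S2,S10}, of size 3.

3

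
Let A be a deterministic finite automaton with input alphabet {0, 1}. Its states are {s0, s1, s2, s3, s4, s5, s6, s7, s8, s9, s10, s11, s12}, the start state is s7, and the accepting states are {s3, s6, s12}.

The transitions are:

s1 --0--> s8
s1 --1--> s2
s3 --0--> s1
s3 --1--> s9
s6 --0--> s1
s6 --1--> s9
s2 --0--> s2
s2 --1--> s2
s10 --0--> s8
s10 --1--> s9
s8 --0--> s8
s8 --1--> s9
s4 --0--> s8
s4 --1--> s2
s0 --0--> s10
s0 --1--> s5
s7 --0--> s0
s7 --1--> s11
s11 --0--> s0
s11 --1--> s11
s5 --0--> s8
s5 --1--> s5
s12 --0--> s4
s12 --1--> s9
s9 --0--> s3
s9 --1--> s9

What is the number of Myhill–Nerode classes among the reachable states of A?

7

States {s4,s6,s12} cannot be reached from the start state, so discard them.
Initial partition by acceptance: {s3} | {s0,s1,s2,s5,s7,s8,s9,s10,s11}.
Split {s0,s1,s2,s5,s7,s8,s9,s10,s11} by δ(·,0) → {s0,s1,s2,s5,s7,s8,s10,s11} and {s9}.
On input 1, block {s0,s1,s2,s5,s7,s8,s10,s11} splits into {s0,s1,s2,s5,s7,s11} and {s8,s10}.
Refine {s0,s1,s2,s5,s7,s11} on symbol 0: members go to different blocks, giving {s0,s1,s5} and {s2,s7,s11}.
Refine {s0,s1,s5} on symbol 1: members go to different blocks, giving {s0,s5} and {s1}.
Refine {s2,s7,s11} on symbol 0: members go to different blocks, giving {s7,s11} and {s2}.
Stable partition: {s3} | {s0,s5} | {s9} | {s8,s10} | {s7,s11} | {s1} | {s2} — 7 equivalence classes.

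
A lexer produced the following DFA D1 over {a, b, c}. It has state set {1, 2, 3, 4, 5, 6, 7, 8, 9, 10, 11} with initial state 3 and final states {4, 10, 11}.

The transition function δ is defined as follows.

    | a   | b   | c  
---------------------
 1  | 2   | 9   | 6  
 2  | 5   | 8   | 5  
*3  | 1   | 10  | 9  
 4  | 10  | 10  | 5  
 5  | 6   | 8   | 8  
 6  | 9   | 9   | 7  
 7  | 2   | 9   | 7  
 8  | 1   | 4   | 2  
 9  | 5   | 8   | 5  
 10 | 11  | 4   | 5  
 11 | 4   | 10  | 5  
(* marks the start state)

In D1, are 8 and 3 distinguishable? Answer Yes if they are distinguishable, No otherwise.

P0 = {4,10,11} | {1,2,3,5,6,7,8,9}.
On input b, block {1,2,3,5,6,7,8,9} splits into {1,2,5,6,7,9} and {3,8}.
Split {1,2,5,6,7,9} by δ(·,b) → {1,6,7} and {2,5,9}.
Split {2,5,9} by δ(·,a) → {2,9} and {5}.
The partition is now stable with 5 blocks: {4,10,11} | {1,6,7} | {3,8} | {2,9} | {5}.
8 and 3 lie in the same block of the stable partition, so they are equivalent — no string distinguishes them.

No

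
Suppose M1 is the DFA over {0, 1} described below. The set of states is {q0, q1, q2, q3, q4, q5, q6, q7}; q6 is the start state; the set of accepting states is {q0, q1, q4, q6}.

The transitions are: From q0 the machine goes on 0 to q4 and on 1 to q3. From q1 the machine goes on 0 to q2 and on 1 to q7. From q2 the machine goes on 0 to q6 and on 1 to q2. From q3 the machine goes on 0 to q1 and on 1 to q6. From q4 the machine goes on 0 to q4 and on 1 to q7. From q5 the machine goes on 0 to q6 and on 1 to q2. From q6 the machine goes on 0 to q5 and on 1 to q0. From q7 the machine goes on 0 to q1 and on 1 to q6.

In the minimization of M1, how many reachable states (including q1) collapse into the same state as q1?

Start with accepting vs non-accepting: {q0,q1,q4,q6} | {q2,q3,q5,q7}.
Split {q0,q1,q4,q6} by δ(·,0) → {q0,q4} and {q1,q6}.
On input 1, block {q2,q3,q5,q7} splits into {q2,q5} and {q3,q7}.
On input 1, block {q1,q6} splits into {q1} and {q6}.
The partition is now stable with 5 blocks: {q0,q4} | {q2,q5} | {q1} | {q3,q7} | {q6}.
State q1 belongs to the block {q1}, which has 1 states.

1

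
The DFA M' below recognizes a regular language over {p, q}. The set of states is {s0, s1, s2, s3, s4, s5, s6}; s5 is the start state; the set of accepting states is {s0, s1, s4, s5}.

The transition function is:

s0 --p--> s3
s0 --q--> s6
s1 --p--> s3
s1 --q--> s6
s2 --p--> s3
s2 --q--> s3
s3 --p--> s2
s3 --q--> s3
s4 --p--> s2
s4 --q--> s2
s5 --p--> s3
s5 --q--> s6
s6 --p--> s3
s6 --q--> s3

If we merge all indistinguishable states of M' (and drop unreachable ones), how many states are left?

States {s0,s1,s4} cannot be reached from the start state, so discard them.
Start with accepting vs non-accepting: {s5} | {s2,s3,s6}.
The partition is now stable with 2 blocks: {s5} | {s2,s3,s6}.

2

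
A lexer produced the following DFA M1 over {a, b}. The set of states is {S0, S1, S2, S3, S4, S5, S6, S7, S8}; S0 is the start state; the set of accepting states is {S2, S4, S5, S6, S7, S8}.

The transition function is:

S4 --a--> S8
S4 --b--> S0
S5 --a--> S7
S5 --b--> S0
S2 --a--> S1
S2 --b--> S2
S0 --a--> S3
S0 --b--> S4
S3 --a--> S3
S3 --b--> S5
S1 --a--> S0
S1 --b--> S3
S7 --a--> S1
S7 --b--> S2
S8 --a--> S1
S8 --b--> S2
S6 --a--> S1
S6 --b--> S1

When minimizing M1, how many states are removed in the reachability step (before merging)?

1

No path from S0 leads to S6; the other 8 states are all reachable.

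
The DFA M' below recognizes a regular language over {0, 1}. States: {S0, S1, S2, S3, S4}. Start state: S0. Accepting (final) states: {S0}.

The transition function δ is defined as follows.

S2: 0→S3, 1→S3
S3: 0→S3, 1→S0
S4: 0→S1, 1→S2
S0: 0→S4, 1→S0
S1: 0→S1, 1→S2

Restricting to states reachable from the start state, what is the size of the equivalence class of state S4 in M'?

All states are reachable from the start state.
Start with accepting vs non-accepting: {S0} | {S1,S2,S3,S4}.
On input 1, block {S1,S2,S3,S4} splits into {S1,S2,S4} and {S3}.
Refine {S1,S2,S4} on symbol 0: members go to different blocks, giving {S1,S4} and {S2}.
The partition is now stable with 4 blocks: {S0} | {S1,S4} | {S3} | {S2}.
State S4 belongs to the block {S1,S4}, which has 2 states.

2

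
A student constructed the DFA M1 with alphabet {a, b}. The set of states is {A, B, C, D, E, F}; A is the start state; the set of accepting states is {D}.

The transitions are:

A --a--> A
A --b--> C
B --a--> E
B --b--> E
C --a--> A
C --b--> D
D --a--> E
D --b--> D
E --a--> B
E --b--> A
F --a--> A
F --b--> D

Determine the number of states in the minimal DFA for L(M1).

5

States {F} cannot be reached from the start state, so discard them.
P0 = {D} | {A,B,C,E}.
On input b, block {A,B,C,E} splits into {A,B,E} and {C}.
Refine {A,B,E} on symbol b: members go to different blocks, giving {B,E} and {A}.
Refine {B,E} on symbol b: members go to different blocks, giving {B} and {E}.
The partition is now stable with 5 blocks: {D} | {B} | {C} | {A} | {E}.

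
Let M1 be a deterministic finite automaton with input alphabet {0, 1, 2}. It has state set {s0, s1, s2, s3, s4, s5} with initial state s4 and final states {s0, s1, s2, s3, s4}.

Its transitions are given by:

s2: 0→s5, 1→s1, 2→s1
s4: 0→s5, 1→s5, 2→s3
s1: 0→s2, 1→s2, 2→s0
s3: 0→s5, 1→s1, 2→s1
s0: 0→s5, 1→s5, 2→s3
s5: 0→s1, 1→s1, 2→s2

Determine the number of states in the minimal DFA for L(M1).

Every state is reachable, so we keep all 6.
Start with accepting vs non-accepting: {s0,s1,s2,s3,s4} | {s5}.
Refine {s0,s1,s2,s3,s4} on symbol 0: members go to different blocks, giving {s0,s2,s3,s4} and {s1}.
Split {s0,s2,s3,s4} by δ(·,1) → {s0,s4} and {s2,s3}.
The partition is now stable with 4 blocks: {s0,s4} | {s5} | {s1} | {s2,s3}.

4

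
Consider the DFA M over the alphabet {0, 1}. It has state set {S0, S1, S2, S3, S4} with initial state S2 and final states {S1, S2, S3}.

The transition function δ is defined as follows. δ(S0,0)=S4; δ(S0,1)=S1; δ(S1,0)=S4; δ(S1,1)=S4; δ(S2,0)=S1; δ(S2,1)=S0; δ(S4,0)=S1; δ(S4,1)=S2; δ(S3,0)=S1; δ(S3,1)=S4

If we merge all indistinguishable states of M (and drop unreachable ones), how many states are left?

First remove the unreachable states {S3}; 4 states remain.
P0 = {S1,S2} | {S0,S4}.
On input 0, block {S1,S2} splits into {S1} and {S2}.
Refine {S0,S4} on symbol 0: members go to different blocks, giving {S0} and {S4}.
No further refinement is possible. Final partition (4 blocks): {S1} | {S0} | {S2} | {S4}.

4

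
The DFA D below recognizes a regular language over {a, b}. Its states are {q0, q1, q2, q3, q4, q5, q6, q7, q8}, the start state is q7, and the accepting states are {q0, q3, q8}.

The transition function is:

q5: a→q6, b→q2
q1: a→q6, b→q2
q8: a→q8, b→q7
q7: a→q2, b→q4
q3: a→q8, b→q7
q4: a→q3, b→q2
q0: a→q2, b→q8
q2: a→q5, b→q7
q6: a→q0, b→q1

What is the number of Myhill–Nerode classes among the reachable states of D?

7

Every state is reachable, so we keep all 9.
Start with accepting vs non-accepting: {q0,q3,q8} | {q1,q2,q4,q5,q6,q7}.
On input a, block {q0,q3,q8} splits into {q3,q8} and {q0}.
On input a, block {q1,q2,q4,q5,q6,q7} splits into {q1,q2,q5,q7} and {q4} and {q6}.
Refine {q1,q2,q5,q7} on symbol a: members go to different blocks, giving {q1,q5} and {q2,q7}.
On input a, block {q2,q7} splits into {q2} and {q7}.
Stable partition: {q3,q8} | {q1,q5} | {q0} | {q4} | {q6} | {q2} | {q7} — 7 equivalence classes.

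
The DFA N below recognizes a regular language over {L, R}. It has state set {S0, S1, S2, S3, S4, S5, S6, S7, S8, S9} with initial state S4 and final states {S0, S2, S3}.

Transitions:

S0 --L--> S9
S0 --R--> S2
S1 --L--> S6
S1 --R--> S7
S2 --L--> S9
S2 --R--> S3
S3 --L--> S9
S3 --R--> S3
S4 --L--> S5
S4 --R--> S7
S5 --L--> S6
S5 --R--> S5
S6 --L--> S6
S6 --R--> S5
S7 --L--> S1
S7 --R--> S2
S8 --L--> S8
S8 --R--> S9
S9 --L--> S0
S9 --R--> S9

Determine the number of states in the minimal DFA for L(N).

States {S8} cannot be reached from the start state, so discard them.
P0 = {S0,S2,S3} | {S1,S4,S5,S6,S7,S9}.
Split {S1,S4,S5,S6,S7,S9} by δ(·,L) → {S1,S4,S5,S6,S7} and {S9}.
On input R, block {S1,S4,S5,S6,S7} splits into {S1,S4,S5,S6} and {S7}.
On input R, block {S1,S4,S5,S6} splits into {S1,S4} and {S5,S6}.
No further refinement is possible. Final partition (5 blocks): {S0,S2,S3} | {S1,S4} | {S9} | {S7} | {S5,S6}.

5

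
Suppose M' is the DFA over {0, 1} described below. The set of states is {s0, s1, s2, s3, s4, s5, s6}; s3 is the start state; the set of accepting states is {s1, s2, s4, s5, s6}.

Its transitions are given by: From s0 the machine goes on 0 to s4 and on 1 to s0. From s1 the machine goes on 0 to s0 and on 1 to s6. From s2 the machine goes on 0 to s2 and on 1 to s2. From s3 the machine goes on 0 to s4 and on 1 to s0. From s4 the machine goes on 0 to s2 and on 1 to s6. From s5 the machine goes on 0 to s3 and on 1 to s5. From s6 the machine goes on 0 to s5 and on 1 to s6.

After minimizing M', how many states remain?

First remove the unreachable states {s1}; 6 states remain.
Initial partition by acceptance: {s2,s4,s5,s6} | {s0,s3}.
Refine {s2,s4,s5,s6} on symbol 0: members go to different blocks, giving {s2,s4,s6} and {s5}.
Split {s2,s4,s6} by δ(·,0) → {s2,s4} and {s6}.
Split {s2,s4} by δ(·,1) → {s2} and {s4}.
Stable partition: {s2} | {s0,s3} | {s5} | {s6} | {s4} — 5 equivalence classes.

5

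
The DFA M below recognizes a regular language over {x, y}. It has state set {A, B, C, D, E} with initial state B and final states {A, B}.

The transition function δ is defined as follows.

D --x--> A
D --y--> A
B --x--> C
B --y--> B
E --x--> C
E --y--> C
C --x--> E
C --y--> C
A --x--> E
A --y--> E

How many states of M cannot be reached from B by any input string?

2

BFS from B reaches {B, C, E}; the 2 state(s) A, D are never visited.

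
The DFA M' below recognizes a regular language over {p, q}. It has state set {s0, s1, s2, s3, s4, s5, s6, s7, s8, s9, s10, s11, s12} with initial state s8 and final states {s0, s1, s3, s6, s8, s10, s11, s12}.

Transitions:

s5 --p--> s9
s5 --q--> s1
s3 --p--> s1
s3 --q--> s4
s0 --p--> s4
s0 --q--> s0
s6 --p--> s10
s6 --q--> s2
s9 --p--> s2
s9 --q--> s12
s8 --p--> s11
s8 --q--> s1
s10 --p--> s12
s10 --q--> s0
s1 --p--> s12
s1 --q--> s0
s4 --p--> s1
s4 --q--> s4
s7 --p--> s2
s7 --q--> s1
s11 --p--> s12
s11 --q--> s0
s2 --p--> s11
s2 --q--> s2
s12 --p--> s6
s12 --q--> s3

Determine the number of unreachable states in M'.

3

BFS from s8 reaches {s0, s1, s2, s3, s4, s6, s8, s10, s11, s12}; the 3 state(s) s5, s7, s9 are never visited.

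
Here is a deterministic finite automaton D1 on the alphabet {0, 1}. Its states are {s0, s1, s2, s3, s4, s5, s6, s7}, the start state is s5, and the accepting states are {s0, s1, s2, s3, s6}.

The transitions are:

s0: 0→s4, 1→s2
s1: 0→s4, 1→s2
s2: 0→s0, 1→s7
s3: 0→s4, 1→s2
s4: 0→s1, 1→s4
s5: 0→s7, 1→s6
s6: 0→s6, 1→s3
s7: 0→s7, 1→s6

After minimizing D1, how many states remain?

Initial partition by acceptance: {s0,s1,s2,s3,s6} | {s4,s5,s7}.
Split {s0,s1,s2,s3,s6} by δ(·,0) → {s0,s1,s3} and {s2,s6}.
On input 0, block {s4,s5,s7} splits into {s5,s7} and {s4}.
On input 0, block {s2,s6} splits into {s2} and {s6}.
No further refinement is possible. Final partition (5 blocks): {s0,s1,s3} | {s5,s7} | {s2} | {s4} | {s6}.

5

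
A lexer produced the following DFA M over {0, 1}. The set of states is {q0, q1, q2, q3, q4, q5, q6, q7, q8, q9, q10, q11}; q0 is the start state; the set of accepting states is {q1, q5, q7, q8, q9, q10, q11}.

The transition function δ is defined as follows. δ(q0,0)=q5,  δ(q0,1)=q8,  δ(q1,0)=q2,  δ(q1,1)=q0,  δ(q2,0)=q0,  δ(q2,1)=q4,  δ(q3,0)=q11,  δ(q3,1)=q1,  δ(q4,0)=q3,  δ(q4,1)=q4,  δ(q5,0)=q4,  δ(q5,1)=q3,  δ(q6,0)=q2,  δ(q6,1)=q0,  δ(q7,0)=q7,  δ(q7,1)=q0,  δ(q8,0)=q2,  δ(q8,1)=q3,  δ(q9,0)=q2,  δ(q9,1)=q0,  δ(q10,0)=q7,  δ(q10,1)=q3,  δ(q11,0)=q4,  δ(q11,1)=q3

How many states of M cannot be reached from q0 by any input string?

4

Starting at q0 and following transitions, the reachable set is {q0, q1, q2, q3, q4, q5, q8, q11}. That leaves q6, q7, q9, q10 unreachable — 4 in total.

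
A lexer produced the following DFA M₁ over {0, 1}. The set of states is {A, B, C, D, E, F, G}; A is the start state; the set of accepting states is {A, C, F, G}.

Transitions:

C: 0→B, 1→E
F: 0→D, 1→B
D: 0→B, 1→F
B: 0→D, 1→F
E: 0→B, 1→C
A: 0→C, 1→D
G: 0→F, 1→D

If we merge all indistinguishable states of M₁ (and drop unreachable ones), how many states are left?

3

First remove the unreachable states {G}; 6 states remain.
Start with accepting vs non-accepting: {A,C,F} | {B,D,E}.
Split {A,C,F} by δ(·,0) → {C,F} and {A}.
No further refinement is possible. Final partition (3 blocks): {C,F} | {B,D,E} | {A}.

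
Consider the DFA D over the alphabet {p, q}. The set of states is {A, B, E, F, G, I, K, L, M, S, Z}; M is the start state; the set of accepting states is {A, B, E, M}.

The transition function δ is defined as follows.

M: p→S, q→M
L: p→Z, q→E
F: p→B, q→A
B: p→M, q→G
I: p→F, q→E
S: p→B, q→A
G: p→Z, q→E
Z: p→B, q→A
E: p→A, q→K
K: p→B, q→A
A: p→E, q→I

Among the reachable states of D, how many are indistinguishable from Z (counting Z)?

States {L} cannot be reached from the start state, so discard them.
P0 = {A,B,E,M} | {F,G,I,K,S,Z}.
Refine {A,B,E,M} on symbol p: members go to different blocks, giving {A,B,E} and {M}.
Split {A,B,E} by δ(·,p) → {A,E} and {B}.
Refine {F,G,I,K,S,Z} on symbol p: members go to different blocks, giving {F,K,S,Z} and {G,I}.
Refine {A,E} on symbol q: members go to different blocks, giving {E} and {A}.
Stable partition: {E} | {F,K,S,Z} | {M} | {B} | {G,I} | {A} — 6 equivalence classes.
State Z belongs to the block {F,K,S,Z}, which has 4 states.

4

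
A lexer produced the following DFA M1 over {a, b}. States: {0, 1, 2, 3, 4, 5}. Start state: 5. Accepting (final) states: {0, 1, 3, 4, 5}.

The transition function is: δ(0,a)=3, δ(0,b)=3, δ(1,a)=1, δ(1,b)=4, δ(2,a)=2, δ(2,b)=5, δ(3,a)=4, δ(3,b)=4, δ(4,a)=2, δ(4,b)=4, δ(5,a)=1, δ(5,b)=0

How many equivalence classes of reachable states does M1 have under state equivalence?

6

Every state is reachable, so we keep all 6.
Start with accepting vs non-accepting: {0,1,3,4,5} | {2}.
Refine {0,1,3,4,5} on symbol a: members go to different blocks, giving {0,1,3,5} and {4}.
Split {0,1,3,5} by δ(·,a) → {0,1,5} and {3}.
Refine {0,1,5} on symbol a: members go to different blocks, giving {1,5} and {0}.
Split {1,5} by δ(·,b) → {1} and {5}.
The partition is now stable with 6 blocks: {1} | {2} | {4} | {3} | {0} | {5}.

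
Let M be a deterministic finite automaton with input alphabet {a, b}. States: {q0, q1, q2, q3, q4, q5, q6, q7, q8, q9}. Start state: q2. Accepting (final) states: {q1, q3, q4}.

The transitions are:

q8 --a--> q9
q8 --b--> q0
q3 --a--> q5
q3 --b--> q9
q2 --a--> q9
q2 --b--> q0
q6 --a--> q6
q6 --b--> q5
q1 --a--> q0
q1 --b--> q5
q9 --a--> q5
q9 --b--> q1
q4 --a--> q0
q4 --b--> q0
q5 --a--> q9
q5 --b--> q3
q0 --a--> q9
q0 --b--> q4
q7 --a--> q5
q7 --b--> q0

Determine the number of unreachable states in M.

3

Starting at q2 and following transitions, the reachable set is {q0, q1, q2, q3, q4, q5, q9}. That leaves q6, q7, q8 unreachable — 3 in total.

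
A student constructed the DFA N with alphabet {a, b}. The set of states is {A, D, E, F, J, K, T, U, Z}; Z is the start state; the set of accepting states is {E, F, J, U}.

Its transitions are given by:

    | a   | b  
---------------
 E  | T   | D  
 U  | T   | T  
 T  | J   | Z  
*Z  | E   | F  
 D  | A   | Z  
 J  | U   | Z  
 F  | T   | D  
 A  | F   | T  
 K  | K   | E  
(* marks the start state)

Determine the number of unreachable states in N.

1

No path from Z leads to K; the other 8 states are all reachable.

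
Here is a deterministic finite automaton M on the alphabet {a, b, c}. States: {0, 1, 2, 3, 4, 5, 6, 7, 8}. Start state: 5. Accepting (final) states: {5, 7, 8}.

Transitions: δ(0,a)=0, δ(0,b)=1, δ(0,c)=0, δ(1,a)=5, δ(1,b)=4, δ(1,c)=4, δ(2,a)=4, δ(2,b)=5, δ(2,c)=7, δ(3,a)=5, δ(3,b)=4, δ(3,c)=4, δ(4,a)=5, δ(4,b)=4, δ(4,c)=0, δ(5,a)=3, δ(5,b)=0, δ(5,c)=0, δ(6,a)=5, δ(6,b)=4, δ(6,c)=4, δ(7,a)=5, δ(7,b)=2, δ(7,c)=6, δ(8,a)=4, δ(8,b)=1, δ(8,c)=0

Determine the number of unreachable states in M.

4

No path from 5 leads to 2, 6, 7, 8; the other 5 states are all reachable.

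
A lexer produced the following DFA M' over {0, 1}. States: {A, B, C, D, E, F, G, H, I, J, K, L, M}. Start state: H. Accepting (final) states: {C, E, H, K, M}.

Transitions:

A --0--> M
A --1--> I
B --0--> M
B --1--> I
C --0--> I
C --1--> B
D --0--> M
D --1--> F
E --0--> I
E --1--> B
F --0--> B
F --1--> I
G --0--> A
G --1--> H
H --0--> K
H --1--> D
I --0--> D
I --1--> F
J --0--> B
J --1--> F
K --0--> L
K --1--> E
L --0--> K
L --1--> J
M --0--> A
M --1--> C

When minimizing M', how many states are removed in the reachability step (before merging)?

1

Starting at H and following transitions, the reachable set is {A, B, C, D, E, F, H, I, J, K, L, M}. That leaves G unreachable — 1 in total.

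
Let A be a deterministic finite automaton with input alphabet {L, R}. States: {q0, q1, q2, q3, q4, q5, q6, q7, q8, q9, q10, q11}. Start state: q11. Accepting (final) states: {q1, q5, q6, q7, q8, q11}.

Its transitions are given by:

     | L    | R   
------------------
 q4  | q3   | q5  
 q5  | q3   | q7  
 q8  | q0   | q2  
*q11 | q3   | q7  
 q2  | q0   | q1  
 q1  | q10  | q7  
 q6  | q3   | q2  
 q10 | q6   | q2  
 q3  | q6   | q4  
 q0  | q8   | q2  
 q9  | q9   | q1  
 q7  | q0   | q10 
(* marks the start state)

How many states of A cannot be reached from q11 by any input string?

1

BFS from q11 reaches {q0, q1, q2, q3, q4, q5, q6, q7, q8, q10, q11}; the 1 state(s) q9 are never visited.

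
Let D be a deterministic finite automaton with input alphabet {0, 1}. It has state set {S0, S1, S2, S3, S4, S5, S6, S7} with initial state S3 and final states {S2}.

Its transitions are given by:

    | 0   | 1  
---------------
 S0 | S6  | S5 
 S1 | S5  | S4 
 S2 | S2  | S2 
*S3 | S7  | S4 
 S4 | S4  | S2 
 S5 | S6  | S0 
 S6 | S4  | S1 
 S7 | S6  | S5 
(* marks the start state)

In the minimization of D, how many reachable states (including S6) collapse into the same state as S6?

1

Every state is reachable, so we keep all 8.
Initial partition by acceptance: {S2} | {S0,S1,S3,S4,S5,S6,S7}.
Refine {S0,S1,S3,S4,S5,S6,S7} on symbol 1: members go to different blocks, giving {S0,S1,S3,S5,S6,S7} and {S4}.
Refine {S0,S1,S3,S5,S6,S7} on symbol 0: members go to different blocks, giving {S0,S1,S3,S5,S7} and {S6}.
On input 0, block {S0,S1,S3,S5,S7} splits into {S0,S5,S7} and {S1,S3}.
The partition is now stable with 5 blocks: {S2} | {S0,S5,S7} | {S4} | {S6} | {S1,S3}.
The equivalence class containing S6 is {S6}, of size 1.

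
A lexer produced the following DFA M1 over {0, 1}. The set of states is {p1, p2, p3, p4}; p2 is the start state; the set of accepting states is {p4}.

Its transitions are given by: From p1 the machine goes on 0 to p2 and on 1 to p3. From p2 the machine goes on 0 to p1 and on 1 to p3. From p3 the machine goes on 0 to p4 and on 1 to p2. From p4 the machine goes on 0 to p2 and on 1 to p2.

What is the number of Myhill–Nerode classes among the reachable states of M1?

Start with accepting vs non-accepting: {p4} | {p1,p2,p3}.
Refine {p1,p2,p3} on symbol 0: members go to different blocks, giving {p1,p2} and {p3}.
The partition is now stable with 3 blocks: {p4} | {p1,p2} | {p3}.

3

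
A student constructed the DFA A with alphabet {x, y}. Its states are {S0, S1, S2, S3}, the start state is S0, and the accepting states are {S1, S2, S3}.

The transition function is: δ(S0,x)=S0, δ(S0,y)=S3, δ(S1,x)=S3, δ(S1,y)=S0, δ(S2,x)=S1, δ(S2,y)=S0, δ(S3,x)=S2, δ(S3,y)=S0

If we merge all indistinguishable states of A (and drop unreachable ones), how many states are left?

2

Start with accepting vs non-accepting: {S1,S2,S3} | {S0}.
No further refinement is possible. Final partition (2 blocks): {S1,S2,S3} | {S0}.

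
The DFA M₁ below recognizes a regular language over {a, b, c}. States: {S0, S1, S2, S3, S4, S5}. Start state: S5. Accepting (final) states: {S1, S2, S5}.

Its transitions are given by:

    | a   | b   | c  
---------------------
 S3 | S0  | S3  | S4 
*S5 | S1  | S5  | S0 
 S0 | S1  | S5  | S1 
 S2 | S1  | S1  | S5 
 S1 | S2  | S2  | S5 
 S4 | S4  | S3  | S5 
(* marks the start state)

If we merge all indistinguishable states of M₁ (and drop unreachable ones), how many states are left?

Reachable states from the start: {S0,S1,S2,S5}. Unreachable: {S3,S4} — drop them.
Start with accepting vs non-accepting: {S1,S2,S5} | {S0}.
Split {S1,S2,S5} by δ(·,c) → {S1,S2} and {S5}.
No further refinement is possible. Final partition (3 blocks): {S1,S2} | {S0} | {S5}.

3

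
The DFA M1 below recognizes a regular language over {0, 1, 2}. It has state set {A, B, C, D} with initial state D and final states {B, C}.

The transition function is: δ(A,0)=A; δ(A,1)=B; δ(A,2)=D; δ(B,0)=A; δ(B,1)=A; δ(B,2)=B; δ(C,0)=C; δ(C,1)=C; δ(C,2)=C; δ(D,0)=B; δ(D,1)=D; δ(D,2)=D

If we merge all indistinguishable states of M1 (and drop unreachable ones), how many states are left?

States {C} cannot be reached from the start state, so discard them.
Initial partition by acceptance: {B} | {A,D}.
On input 0, block {A,D} splits into {A} and {D}.
No further refinement is possible. Final partition (3 blocks): {B} | {A} | {D}.

3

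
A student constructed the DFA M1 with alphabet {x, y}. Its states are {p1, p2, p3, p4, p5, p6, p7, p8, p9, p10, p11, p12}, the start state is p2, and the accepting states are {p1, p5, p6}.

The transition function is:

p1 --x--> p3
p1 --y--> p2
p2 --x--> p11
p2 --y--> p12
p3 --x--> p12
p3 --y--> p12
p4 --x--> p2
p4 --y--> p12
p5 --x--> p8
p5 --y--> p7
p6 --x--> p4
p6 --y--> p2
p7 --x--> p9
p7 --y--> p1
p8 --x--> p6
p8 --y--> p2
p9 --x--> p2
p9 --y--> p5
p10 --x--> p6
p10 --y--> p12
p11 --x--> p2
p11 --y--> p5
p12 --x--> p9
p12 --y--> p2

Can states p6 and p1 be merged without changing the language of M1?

Yes

States {p10} cannot be reached from the start state, so discard them.
P0 = {p1,p5,p6} | {p2,p3,p4,p7,p8,p9,p11,p12}.
Refine {p2,p3,p4,p7,p8,p9,p11,p12} on symbol x: members go to different blocks, giving {p2,p3,p4,p7,p9,p11,p12} and {p8}.
Split {p1,p5,p6} by δ(·,x) → {p1,p6} and {p5}.
On input y, block {p2,p3,p4,p7,p9,p11,p12} splits into {p2,p3,p4,p12} and {p9,p11} and {p7}.
Split {p2,p3,p4,p12} by δ(·,x) → {p2,p12} and {p3,p4}.
Stable partition: {p1,p6} | {p2,p12} | {p8} | {p5} | {p9,p11} | {p7} | {p3,p4} — 7 equivalence classes.
p6 and p1 lie in the same block of the stable partition, so they are equivalent — no string distinguishes them.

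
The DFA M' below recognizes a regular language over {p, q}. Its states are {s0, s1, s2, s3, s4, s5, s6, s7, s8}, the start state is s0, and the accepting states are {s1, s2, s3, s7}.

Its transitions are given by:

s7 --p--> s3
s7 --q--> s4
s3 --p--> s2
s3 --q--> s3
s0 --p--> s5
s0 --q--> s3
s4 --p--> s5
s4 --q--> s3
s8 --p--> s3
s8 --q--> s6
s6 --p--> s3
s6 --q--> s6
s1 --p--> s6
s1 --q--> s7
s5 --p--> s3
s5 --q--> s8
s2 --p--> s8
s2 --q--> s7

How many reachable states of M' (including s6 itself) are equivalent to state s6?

States {s1} cannot be reached from the start state, so discard them.
Start with accepting vs non-accepting: {s2,s3,s7} | {s0,s4,s5,s6,s8}.
On input p, block {s2,s3,s7} splits into {s3,s7} and {s2}.
Split {s3,s7} by δ(·,p) → {s3} and {s7}.
On input p, block {s0,s4,s5,s6,s8} splits into {s5,s6,s8} and {s0,s4}.
The partition is now stable with 5 blocks: {s3} | {s5,s6,s8} | {s2} | {s7} | {s0,s4}.
The equivalence class containing s6 is {s5,s6,s8}, of size 3.

3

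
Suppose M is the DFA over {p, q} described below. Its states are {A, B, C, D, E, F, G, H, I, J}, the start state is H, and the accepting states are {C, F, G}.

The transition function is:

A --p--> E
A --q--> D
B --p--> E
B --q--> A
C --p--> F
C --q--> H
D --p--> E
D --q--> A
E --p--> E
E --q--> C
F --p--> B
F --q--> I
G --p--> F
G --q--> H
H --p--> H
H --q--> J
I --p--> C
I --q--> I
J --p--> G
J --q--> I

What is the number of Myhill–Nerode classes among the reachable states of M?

6

Initial partition by acceptance: {C,F,G} | {A,B,D,E,H,I,J}.
On input p, block {C,F,G} splits into {C,G} and {F}.
Split {A,B,D,E,H,I,J} by δ(·,p) → {A,B,D,E,H} and {I,J}.
On input q, block {A,B,D,E,H} splits into {A,B,D} and {E} and {H}.
Stable partition: {C,G} | {A,B,D} | {F} | {I,J} | {E} | {H} — 6 equivalence classes.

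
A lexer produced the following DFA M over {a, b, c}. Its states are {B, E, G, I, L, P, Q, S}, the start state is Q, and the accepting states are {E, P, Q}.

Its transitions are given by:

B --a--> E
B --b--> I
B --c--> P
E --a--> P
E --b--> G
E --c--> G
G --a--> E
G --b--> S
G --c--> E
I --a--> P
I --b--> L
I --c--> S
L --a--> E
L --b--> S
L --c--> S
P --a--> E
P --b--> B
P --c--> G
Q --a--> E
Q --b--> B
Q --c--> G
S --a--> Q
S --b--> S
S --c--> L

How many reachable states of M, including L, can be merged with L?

Start with accepting vs non-accepting: {E,P,Q} | {B,G,I,L,S}.
On input c, block {B,G,I,L,S} splits into {I,L,S} and {B,G}.
The partition is now stable with 3 blocks: {E,P,Q} | {I,L,S} | {B,G}.
The equivalence class containing L is {I,L,S}, of size 3.

3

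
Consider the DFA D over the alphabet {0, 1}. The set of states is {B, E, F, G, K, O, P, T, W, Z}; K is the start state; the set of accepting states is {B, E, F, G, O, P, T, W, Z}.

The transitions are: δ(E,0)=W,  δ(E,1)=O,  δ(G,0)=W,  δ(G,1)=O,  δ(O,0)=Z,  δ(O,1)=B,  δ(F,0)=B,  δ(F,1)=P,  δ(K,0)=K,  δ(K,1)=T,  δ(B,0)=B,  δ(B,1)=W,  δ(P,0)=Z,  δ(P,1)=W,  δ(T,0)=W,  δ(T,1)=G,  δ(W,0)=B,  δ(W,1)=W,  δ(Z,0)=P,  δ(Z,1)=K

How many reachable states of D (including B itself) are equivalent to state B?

2

First remove the unreachable states {E,F}; 8 states remain.
Initial partition by acceptance: {B,G,O,P,T,W,Z} | {K}.
On input 1, block {B,G,O,P,T,W,Z} splits into {B,G,O,P,T,W} and {Z}.
On input 0, block {B,G,O,P,T,W} splits into {B,G,T,W} and {O,P}.
Split {B,G,T,W} by δ(·,1) → {B,T,W} and {G}.
On input 1, block {B,T,W} splits into {B,W} and {T}.
No further refinement is possible. Final partition (6 blocks): {B,W} | {K} | {Z} | {O,P} | {G} | {T}.
The equivalence class containing B is {B,W}, of size 2.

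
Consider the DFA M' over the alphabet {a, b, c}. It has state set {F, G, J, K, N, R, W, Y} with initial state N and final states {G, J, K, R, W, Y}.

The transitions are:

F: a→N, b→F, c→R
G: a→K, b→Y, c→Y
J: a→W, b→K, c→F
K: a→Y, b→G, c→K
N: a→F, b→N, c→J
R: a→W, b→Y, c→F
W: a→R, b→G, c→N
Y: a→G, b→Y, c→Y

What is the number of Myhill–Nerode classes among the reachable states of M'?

3

Every state is reachable, so we keep all 8.
Initial partition by acceptance: {G,J,K,R,W,Y} | {F,N}.
Refine {G,J,K,R,W,Y} on symbol c: members go to different blocks, giving {G,K,Y} and {J,R,W}.
No further refinement is possible. Final partition (3 blocks): {G,K,Y} | {F,N} | {J,R,W}.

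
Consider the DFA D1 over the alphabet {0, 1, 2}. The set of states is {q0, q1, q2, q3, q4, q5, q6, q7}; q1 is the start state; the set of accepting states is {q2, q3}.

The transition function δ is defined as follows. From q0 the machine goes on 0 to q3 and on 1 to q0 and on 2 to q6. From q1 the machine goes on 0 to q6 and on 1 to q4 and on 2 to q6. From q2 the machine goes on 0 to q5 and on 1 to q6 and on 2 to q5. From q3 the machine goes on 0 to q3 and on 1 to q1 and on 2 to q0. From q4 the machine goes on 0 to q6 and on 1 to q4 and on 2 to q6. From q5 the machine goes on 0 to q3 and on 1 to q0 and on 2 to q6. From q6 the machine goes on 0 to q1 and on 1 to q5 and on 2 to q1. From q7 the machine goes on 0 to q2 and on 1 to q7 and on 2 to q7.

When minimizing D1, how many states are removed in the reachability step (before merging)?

2

BFS from q1 reaches {q0, q1, q3, q4, q5, q6}; the 2 state(s) q2, q7 are never visited.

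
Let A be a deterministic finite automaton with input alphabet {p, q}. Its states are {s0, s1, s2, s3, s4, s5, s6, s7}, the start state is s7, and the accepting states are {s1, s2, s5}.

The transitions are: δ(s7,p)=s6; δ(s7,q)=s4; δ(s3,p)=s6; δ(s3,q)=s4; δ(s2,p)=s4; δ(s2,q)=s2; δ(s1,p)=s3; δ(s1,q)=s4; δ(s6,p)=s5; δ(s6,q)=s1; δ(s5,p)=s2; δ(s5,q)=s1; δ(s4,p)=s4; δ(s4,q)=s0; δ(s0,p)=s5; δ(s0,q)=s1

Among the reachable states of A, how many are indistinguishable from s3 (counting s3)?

All states are reachable from the start state.
Initial partition by acceptance: {s1,s2,s5} | {s0,s3,s4,s6,s7}.
Refine {s1,s2,s5} on symbol p: members go to different blocks, giving {s1,s2} and {s5}.
Split {s1,s2} by δ(·,q) → {s1} and {s2}.
On input p, block {s0,s3,s4,s6,s7} splits into {s3,s4,s7} and {s0,s6}.
Split {s3,s4,s7} by δ(·,p) → {s3,s7} and {s4}.
No further refinement is possible. Final partition (6 blocks): {s1} | {s3,s7} | {s5} | {s2} | {s0,s6} | {s4}.
State s3 belongs to the block {s3,s7}, which has 2 states.

2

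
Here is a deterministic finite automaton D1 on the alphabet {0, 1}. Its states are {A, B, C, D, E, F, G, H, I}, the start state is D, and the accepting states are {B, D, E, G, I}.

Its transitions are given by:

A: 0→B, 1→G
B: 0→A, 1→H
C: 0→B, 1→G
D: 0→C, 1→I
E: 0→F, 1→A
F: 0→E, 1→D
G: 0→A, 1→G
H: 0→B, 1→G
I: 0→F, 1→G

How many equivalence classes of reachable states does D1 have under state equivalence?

3

All states are reachable from the start state.
Initial partition by acceptance: {B,D,E,G,I} | {A,C,F,H}.
On input 1, block {B,D,E,G,I} splits into {D,G,I} and {B,E}.
No further refinement is possible. Final partition (3 blocks): {D,G,I} | {A,C,F,H} | {B,E}.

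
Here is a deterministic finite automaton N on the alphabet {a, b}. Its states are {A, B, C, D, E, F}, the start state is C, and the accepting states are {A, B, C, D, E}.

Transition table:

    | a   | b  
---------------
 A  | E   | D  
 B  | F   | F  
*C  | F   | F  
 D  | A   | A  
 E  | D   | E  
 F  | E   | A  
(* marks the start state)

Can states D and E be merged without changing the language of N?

Yes

States {B} cannot be reached from the start state, so discard them.
Start with accepting vs non-accepting: {A,C,D,E} | {F}.
On input a, block {A,C,D,E} splits into {A,D,E} and {C}.
Stable partition: {A,D,E} | {F} | {C} — 3 equivalence classes.
D and E lie in the same block of the stable partition, so they are equivalent — no string distinguishes them.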